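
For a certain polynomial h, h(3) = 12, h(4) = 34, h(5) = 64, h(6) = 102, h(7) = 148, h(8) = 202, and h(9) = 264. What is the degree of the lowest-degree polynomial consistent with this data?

Forward differences of the values at n = 3, 4, 5, 6, 7, 8, 9:
  h  : 12  34  64  102  148  202  264
  Δ  : 22  30  38  46  54  62
  Δ^2: 8  8  8  8  8
  Δ^3: 0  0  0  0
  Δ^4: 0  0  0
  Δ^5: 0  0
  Δ^6: 0
The second differences are constant (8) and nonzero, while all higher differences vanish, so the minimal degree is 2.

2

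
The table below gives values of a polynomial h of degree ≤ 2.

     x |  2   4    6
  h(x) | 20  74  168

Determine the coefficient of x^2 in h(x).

Write h(x) = ax^2 + bx + c. Substituting each data point gives a linear system:
  4a + 2b + c = 20
  16a + 4b + c = 74
  36a + 6b + c = 168
Solving the system yields a = 5, b = -3, c = 6.
So h(x) = 5x^2 - 3x + 6.
The leading coefficient is 5.

5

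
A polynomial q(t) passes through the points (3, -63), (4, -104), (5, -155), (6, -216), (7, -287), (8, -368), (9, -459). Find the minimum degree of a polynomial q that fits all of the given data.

Forward differences of the values at t = 3, 4, 5, 6, 7, 8, 9:
  q  : -63  -104  -155  -216  -287  -368  -459
  Δ  : -41  -51  -61  -71  -81  -91
  Δ^2: -10  -10  -10  -10  -10
  Δ^3: 0  0  0  0
  Δ^4: 0  0  0
  Δ^5: 0  0
  Δ^6: 0
The second differences are constant (-10) and nonzero, while all higher differences vanish, so the minimal degree is 2.

2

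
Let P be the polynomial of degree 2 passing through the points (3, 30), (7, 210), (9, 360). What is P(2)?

Using the Lagrange interpolation formula with nodes 3, 7, 9:
  L_0(u) = (u - 7)(u - 9) / 24
  L_1(u) = (u - 3)(u - 9) / -8
  L_2(u) = (u - 3)(u - 7) / 12
Then P(u) = 30·L_0(u) + 210·L_1(u) + 360·L_2(u).
Expanding and collecting terms gives P(u) = 5u^2 - 5u.
Evaluating at u = 2: P(2) = 10.

10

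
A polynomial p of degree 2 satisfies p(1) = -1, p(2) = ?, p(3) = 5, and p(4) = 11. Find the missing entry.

1

On equispaced nodes a degree-2 polynomial has vanishing third forward difference, so
  - p(1) + 3·p(2) - 3·p(3) + p(4) = 0.
Substituting the known values and solving for p(2):
  3·p(2) = 3
  p(2) = 1.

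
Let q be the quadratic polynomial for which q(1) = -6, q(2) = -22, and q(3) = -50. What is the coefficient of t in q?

Write q(t) = at^2 + bt + c. Substituting each data point gives a linear system:
  a + b + c = -6
  4a + 2b + c = -22
  9a + 3b + c = -50
Solving the system yields a = -6, b = 2, c = -2.
So q(t) = -6t^2 + 2t - 2.
The coefficient of t is 2.

2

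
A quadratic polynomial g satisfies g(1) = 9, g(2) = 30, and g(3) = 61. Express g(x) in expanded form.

Write g(x) = ax^2 + bx + c. Substituting each data point gives a linear system:
  a + b + c = 9
  4a + 2b + c = 30
  9a + 3b + c = 61
Solving the system yields a = 5, b = 6, c = -2.
So g(x) = 5x^2 + 6x - 2.
Check: g(3) = 61. ✓

g(x) = 5x^2 + 6x - 2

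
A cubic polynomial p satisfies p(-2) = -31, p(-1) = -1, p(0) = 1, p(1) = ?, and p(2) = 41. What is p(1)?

The 4 known points determine the degree-3 polynomial uniquely.
Write p(n) = an^3 + bn^2 + cn + d. Substituting each data point gives a linear system:
  -8a + 4b - 2c + d = -31
  -a + b - c + d = -1
  d = 1
  8a + 4b + 2c + d = 41
Solving the system yields a = 5, b = 1, c = -2, d = 1.
So p(n) = 5n^3 + n^2 - 2n + 1.
Then p(1) = 5.

5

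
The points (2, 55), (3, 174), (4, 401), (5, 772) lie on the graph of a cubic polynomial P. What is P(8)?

Forward differences of the values at x = 2, 3, 4, 5:
  P  : 55  174  401  772
  Δ  : 119  227  371
  Δ^2: 108  144
  Δ^3: 36
The third differences are constant, confirming degree 3.
Interpolating (Newton forward form) and evaluating at x = 8 gives P(8) = 3109.

3109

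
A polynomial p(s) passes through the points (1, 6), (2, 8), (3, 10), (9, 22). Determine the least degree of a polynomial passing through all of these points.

1

Divided differences on the nodes 1, 2, 3, 9:
  order 0: 6  8  10  22
  order 1: 2  2  2
  order 2: 0  0
  order 3: 0
The order-1 divided differences are all 2 (nonzero) and every higher order vanishes, so the data lies on a polynomial of degree exactly 1.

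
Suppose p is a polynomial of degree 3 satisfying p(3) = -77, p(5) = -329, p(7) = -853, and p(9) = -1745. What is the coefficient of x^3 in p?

Write p(x) = ax^3 + bx^2 + cx + d. Substituting each data point gives a linear system:
  27a + 9b + 3c + d = -77
  125a + 25b + 5c + d = -329
  343a + 49b + 7c + d = -853
  729a + 81b + 9c + d = -1745
Solving the system yields a = -2, b = -4, c = 4, d = 1.
So p(x) = -2x^3 - 4x^2 + 4x + 1.
The leading coefficient is -2.

-2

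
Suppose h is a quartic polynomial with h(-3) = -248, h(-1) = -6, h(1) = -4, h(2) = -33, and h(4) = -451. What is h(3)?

-146

Write h(x) = ax^4 + bx^3 + cx^2 + dx + e. Substituting each data point gives a linear system:
  81a - 27b + 9c - 3d + e = -248
  a - b + c - d + e = -6
  a + b + c + d + e = -4
  16a + 8b + 4c + 2d + e = -33
  256a + 64b + 16c + 4d + e = -451
Solving the system yields a = -2, b = 2, c = -4, d = -1, e = 1.
So h(x) = -2x^4 + 2x^3 - 4x^2 - x + 1.
Then h(3) = -146.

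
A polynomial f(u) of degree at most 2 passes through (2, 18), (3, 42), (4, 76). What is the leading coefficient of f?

Write f(u) = au^2 + bu + c. Substituting each data point gives a linear system:
  4a + 2b + c = 18
  9a + 3b + c = 42
  16a + 4b + c = 76
Solving the system yields a = 5, b = -1, c = 0.
So f(u) = 5u^2 - u.
The leading coefficient is 5.

5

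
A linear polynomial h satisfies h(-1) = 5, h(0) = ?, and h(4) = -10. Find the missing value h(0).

2

The 2 known points determine the degree-1 polynomial uniquely.
Write h(u) = au + b. Substituting each data point gives a linear system:
  -a + b = 5
  4a + b = -10
Solving the system yields a = -3, b = 2.
So h(u) = -3u + 2.
Then h(0) = 2.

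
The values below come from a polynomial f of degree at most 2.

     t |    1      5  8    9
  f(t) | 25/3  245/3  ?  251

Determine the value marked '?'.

599/3

The 3 known points determine the degree-2 polynomial uniquely.
Write f(t) = at^2 + bt + c. Substituting each data point gives a linear system:
  a + b + c = 25/3
  25a + 5b + c = 245/3
  81a + 9b + c = 251
Solving the system yields a = 3, b = 1/3, c = 5.
So f(t) = 3t^2 + (1/3)t + 5.
Then f(8) = 599/3.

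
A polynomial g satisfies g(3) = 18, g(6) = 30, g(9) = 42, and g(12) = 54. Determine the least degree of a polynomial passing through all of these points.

Forward differences of the values at u = 3, 6, 9, 12:
  g  : 18  30  42  54
  Δ  : 12  12  12
  Δ^2: 0  0
  Δ^3: 0
The first differences are constant (12) and nonzero, while all higher differences vanish, so the minimal degree is 1.

1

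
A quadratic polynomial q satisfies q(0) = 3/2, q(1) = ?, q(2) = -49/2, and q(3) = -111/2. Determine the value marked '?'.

The 3 known points determine the degree-2 polynomial uniquely.
Write q(u) = au^2 + bu + c. Substituting each data point gives a linear system:
  c = 3/2
  4a + 2b + c = -49/2
  9a + 3b + c = -111/2
Solving the system yields a = -6, b = -1, c = 3/2.
So q(u) = -6u^2 - u + 3/2.
Then q(1) = -11/2.

-11/2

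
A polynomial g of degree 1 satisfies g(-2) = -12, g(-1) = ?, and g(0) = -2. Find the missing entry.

On equispaced nodes a degree-1 polynomial has vanishing second forward difference, so
  g(-2) - 2·g(-1) + g(0) = 0.
Substituting the known values and solving for g(-1):
  -2·g(-1) = 14
  g(-1) = -7.

-7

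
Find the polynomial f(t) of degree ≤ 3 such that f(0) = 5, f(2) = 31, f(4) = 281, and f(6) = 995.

Write f(t) = at^3 + bt^2 + ct + d. Substituting each data point gives a linear system:
  d = 5
  8a + 4b + 2c + d = 31
  64a + 16b + 4c + d = 281
  216a + 36b + 6c + d = 995
Solving the system yields a = 5, b = -2, c = -3, d = 5.
So f(t) = 5t^3 - 2t^2 - 3t + 5.
Check: f(6) = 995. ✓

f(t) = 5t^3 - 2t^2 - 3t + 5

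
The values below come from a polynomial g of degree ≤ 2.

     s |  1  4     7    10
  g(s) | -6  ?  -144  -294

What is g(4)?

-48

The 3 known points determine the degree-2 polynomial uniquely.
Write g(s) = as^2 + bs + c. Substituting each data point gives a linear system:
  a + b + c = -6
  49a + 7b + c = -144
  100a + 10b + c = -294
Solving the system yields a = -3, b = 1, c = -4.
So g(s) = -3s^2 + s - 4.
Then g(4) = -48.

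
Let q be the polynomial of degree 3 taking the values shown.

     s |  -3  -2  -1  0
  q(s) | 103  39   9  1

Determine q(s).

q(s) = -2s^3 + 5s^2 - s + 1

Write q(s) = as^3 + bs^2 + cs + d. Substituting each data point gives a linear system:
  -27a + 9b - 3c + d = 103
  -8a + 4b - 2c + d = 39
  -a + b - c + d = 9
  d = 1
Solving the system yields a = -2, b = 5, c = -1, d = 1.
So q(s) = -2s^3 + 5s^2 - s + 1.
Check: q(-1) = 9. ✓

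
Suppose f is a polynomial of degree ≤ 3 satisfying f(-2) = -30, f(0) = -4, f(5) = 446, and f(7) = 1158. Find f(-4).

-184

Using the Lagrange interpolation formula with nodes -2, 0, 5, 7:
  L_0(u) = u(u - 5)(u - 7) / -126
  L_1(u) = (u + 2)(u - 5)(u - 7) / 70
  L_2(u) = (u + 2)u(u - 7) / -70
  L_3(u) = (u + 2)u(u - 5) / 126
Then f(u) = -30·L_0(u) - 4·L_1(u) + 446·L_2(u) + 1158·L_3(u).
Expanding and collecting terms gives f(u) = 3u^3 + 2u^2 + 5u - 4.
Evaluating at u = -4: f(-4) = -184.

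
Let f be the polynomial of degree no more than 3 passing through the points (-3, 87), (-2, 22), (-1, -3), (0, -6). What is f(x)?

Using the Lagrange interpolation formula with nodes -3, -2, -1, 0:
  L_0(x) = (x + 2)(x + 1)x / -6
  L_1(x) = (x + 3)(x + 1)x / 2
  L_2(x) = (x + 3)(x + 2)x / -2
  L_3(x) = (x + 3)(x + 2)(x + 1) / 6
Then f(x) = 87·L_0(x) + 22·L_1(x) - 3·L_2(x) - 6·L_3(x).
Expanding and collecting terms gives f(x) = -3x^3 + 2x^2 + 2x - 6.
Check: f(-3) = 87. ✓

f(x) = -3x^3 + 2x^2 + 2x - 6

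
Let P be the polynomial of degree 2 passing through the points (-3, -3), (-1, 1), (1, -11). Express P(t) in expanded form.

Using the Lagrange interpolation formula with nodes -3, -1, 1:
  L_0(t) = (t + 1)(t - 1) / 8
  L_1(t) = (t + 3)(t - 1) / -4
  L_2(t) = (t + 3)(t + 1) / 8
Then P(t) = -3·L_0(t) + 1·L_1(t) - 11·L_2(t).
Expanding and collecting terms gives P(t) = -2t^2 - 6t - 3.
Check: P(1) = -11. ✓

P(t) = -2t^2 - 6t - 3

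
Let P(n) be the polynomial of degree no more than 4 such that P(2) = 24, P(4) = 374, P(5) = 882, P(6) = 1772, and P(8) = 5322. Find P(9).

8354

Using the Lagrange interpolation formula with nodes 2, 4, 5, 6, 8:
  L_0(n) = (n - 4)(n - 5)(n - 6)(n - 8) / 144
  L_1(n) = (n - 2)(n - 5)(n - 6)(n - 8) / -16
  L_2(n) = (n - 2)(n - 4)(n - 6)(n - 8) / 9
  L_3(n) = (n - 2)(n - 4)(n - 5)(n - 8) / -16
  L_4(n) = (n - 2)(n - 4)(n - 5)(n - 6) / 144
Then P(n) = 24·L_0(n) + 374·L_1(n) + 882·L_2(n) + 1772·L_3(n) + 5322·L_4(n).
Expanding and collecting terms gives P(n) = n^4 + 3n^3 - 5n^2 + n + 2.
Evaluating at n = 9: P(9) = 8354.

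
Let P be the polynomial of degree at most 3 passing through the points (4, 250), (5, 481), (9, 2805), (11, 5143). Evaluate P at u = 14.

Write P(u) = au^3 + bu^2 + cu + d. Substituting each data point gives a linear system:
  64a + 16b + 4c + d = 250
  125a + 25b + 5c + d = 481
  729a + 81b + 9c + d = 2805
  1331a + 121b + 11c + d = 5143
Solving the system yields a = 4, b = -2, c = 5, d = 6.
So P(u) = 4u^3 - 2u^2 + 5u + 6.
Then P(14) = 10660.

10660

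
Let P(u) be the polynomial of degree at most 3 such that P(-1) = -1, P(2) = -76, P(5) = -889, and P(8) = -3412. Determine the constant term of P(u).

Write P(u) = au^3 + bu^2 + cu + d. Substituting each data point gives a linear system:
  -a + b - c + d = -1
  8a + 4b + 2c + d = -76
  125a + 25b + 5c + d = -889
  512a + 64b + 8c + d = -3412
Solving the system yields a = -6, b = -5, c = -2, d = -4.
So P(u) = -6u^3 - 5u^2 - 2u - 4.
The constant term is -4.

-4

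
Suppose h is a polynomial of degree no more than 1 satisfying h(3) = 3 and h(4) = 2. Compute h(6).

Using the Lagrange interpolation formula with nodes 3, 4:
  L_0(n) = (n - 4) / -1
  L_1(n) = (n - 3) / 1
Then h(n) = 3·L_0(n) + 2·L_1(n).
Expanding and collecting terms gives h(n) = -n + 6.
Evaluating at n = 6: h(6) = 0.

0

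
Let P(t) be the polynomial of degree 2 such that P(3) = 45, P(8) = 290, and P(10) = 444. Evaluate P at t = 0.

-6

Write P(t) = at^2 + bt + c. Substituting each data point gives a linear system:
  9a + 3b + c = 45
  64a + 8b + c = 290
  100a + 10b + c = 444
Solving the system yields a = 4, b = 5, c = -6.
So P(t) = 4t^2 + 5t - 6.
Then P(0) = -6.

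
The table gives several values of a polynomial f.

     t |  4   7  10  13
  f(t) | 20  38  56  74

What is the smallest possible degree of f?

Forward differences of the values at t = 4, 7, 10, 13:
  f  : 20  38  56  74
  Δ  : 18  18  18
  Δ^2: 0  0
  Δ^3: 0
The first differences are constant (18) and nonzero, while all higher differences vanish, so the minimal degree is 1.

1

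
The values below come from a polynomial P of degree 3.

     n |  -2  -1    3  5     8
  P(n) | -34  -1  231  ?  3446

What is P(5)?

The 4 known points determine the degree-3 polynomial uniquely.
Write P(n) = an^3 + bn^2 + cn + d. Substituting each data point gives a linear system:
  -8a + 4b - 2c + d = -34
  -a + b - c + d = -1
  27a + 9b + 3c + d = 231
  512a + 64b + 8c + d = 3446
Solving the system yields a = 6, b = 5, c = 6, d = 6.
So P(n) = 6n^3 + 5n^2 + 6n + 6.
Then P(5) = 911.

911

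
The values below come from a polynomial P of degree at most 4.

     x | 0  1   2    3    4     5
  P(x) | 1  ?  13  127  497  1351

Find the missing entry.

-1

On equispaced nodes a degree-4 polynomial has vanishing fifth forward difference, so
  - P(0) + 5·P(1) - 10·P(2) + 10·P(3) - 5·P(4) + P(5) = 0.
Substituting the known values and solving for P(1):
  5·P(1) = -5
  P(1) = -1.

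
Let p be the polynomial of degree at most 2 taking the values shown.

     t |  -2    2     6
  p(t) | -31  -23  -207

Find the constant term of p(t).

-3

Write p(t) = at^2 + bt + c. Substituting each data point gives a linear system:
  4a - 2b + c = -31
  4a + 2b + c = -23
  36a + 6b + c = -207
Solving the system yields a = -6, b = 2, c = -3.
So p(t) = -6t² + 2t - 3.
The constant term is -3.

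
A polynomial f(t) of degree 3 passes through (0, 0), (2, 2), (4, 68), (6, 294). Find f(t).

f(t) = 2t^3 - 4t^2 + t

Write f(t) = at^3 + bt^2 + ct + d. Substituting each data point gives a linear system:
  d = 0
  8a + 4b + 2c + d = 2
  64a + 16b + 4c + d = 68
  216a + 36b + 6c + d = 294
Solving the system yields a = 2, b = -4, c = 1, d = 0.
So f(t) = 2t³ - 4t² + t.
Check: f(6) = 294. ✓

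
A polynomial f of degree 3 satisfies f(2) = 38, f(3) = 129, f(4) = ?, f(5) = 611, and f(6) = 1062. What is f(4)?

310

On equispaced nodes a degree-3 polynomial has vanishing fourth forward difference, so
  f(2) - 4·f(3) + 6·f(4) - 4·f(5) + f(6) = 0.
Substituting the known values and solving for f(4):
  6·f(4) = 1860
  f(4) = 310.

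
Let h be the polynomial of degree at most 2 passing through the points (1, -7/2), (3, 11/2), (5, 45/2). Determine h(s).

h(s) = s^2 + (1/2)s - 5

Using the Lagrange interpolation formula with nodes 1, 3, 5:
  L_0(s) = (s - 3)(s - 5) / 8
  L_1(s) = (s - 1)(s - 5) / -4
  L_2(s) = (s - 1)(s - 3) / 8
Then h(s) = -7/2·L_0(s) + 11/2·L_1(s) + 45/2·L_2(s).
Expanding and collecting terms gives h(s) = s² + (1/2)s - 5.
Check: h(1) = -7/2. ✓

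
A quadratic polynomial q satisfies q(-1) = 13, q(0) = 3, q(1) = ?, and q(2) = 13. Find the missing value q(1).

On equispaced nodes a degree-2 polynomial has vanishing third forward difference, so
  - q(-1) + 3·q(0) - 3·q(1) + q(2) = 0.
Substituting the known values and solving for q(1):
  -3·q(1) = -9
  q(1) = 3.

3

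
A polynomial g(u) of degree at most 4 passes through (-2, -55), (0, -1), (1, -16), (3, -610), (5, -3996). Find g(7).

-14302

Write g(u) = au^4 + bu^3 + cu^2 + du + e. Substituting each data point gives a linear system:
  16a - 8b + 4c - 2d + e = -55
  e = -1
  a + b + c + d + e = -16
  81a + 27b + 9c + 3d + e = -610
  625a + 125b + 25c + 5d + e = -3996
Solving the system yields a = -5, b = -6, c = -5, d = 1, e = -1.
So g(u) = -5u^4 - 6u^3 - 5u^2 + u - 1.
Then g(7) = -14302.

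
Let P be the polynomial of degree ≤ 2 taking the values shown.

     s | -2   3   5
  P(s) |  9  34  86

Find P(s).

P(s) = 3s^2 + 2s + 1

Write P(s) = as^2 + bs + c. Substituting each data point gives a linear system:
  4a - 2b + c = 9
  9a + 3b + c = 34
  25a + 5b + c = 86
Solving the system yields a = 3, b = 2, c = 1.
So P(s) = 3s^2 + 2s + 1.
Check: P(-2) = 9. ✓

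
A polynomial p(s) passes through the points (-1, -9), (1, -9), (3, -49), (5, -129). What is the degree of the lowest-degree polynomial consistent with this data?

Forward differences of the values at s = -1, 1, 3, 5:
  p  : -9  -9  -49  -129
  Δ  : 0  -40  -80
  Δ^2: -40  -40
  Δ^3: 0
The second differences are constant (-40) and nonzero, while all higher differences vanish, so the minimal degree is 2.

2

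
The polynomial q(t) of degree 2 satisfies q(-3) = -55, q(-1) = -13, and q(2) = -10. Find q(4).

-48

Write q(t) = at^2 + bt + c. Substituting each data point gives a linear system:
  9a - 3b + c = -55
  a - b + c = -13
  4a + 2b + c = -10
Solving the system yields a = -4, b = 5, c = -4.
So q(t) = -4t^2 + 5t - 4.
Then q(4) = -48.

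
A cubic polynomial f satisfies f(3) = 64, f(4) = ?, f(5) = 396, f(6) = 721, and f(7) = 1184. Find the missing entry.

185

The 4 known points determine the degree-3 polynomial uniquely.
Write f(x) = ax^3 + bx^2 + cx + d. Substituting each data point gives a linear system:
  27a + 9b + 3c + d = 64
  125a + 25b + 5c + d = 396
  216a + 36b + 6c + d = 721
  343a + 49b + 7c + d = 1184
Solving the system yields a = 4, b = -3, c = -6, d = 1.
So f(x) = 4x^3 - 3x^2 - 6x + 1.
Then f(4) = 185.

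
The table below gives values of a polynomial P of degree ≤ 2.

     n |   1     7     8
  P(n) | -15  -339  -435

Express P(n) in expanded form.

Write P(n) = an^2 + bn + c. Substituting each data point gives a linear system:
  a + b + c = -15
  49a + 7b + c = -339
  64a + 8b + c = -435
Solving the system yields a = -6, b = -6, c = -3.
So P(n) = -6n^2 - 6n - 3.
Check: P(7) = -339. ✓

P(n) = -6n^2 - 6n - 3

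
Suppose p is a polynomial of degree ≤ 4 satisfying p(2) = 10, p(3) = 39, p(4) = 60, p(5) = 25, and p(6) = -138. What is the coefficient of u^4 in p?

Write p(u) = au^4 + bu^3 + cu^2 + du + e. Substituting each data point gives a linear system:
  16a + 8b + 4c + 2d + e = 10
  81a + 27b + 9c + 3d + e = 39
  256a + 64b + 16c + 4d + e = 60
  625a + 125b + 25c + 5d + e = 25
  1296a + 216b + 36c + 6d + e = -138
Solving the system yields a = -1, b = 6, c = -3, d = -5, e = 0.
So p(u) = -u^4 + 6u^3 - 3u^2 - 5u.
The leading coefficient is -1.

-1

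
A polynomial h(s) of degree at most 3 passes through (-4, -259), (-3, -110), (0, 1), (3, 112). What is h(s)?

h(s) = 4s^3 + s + 1

Write h(s) = as^3 + bs^2 + cs + d. Substituting each data point gives a linear system:
  -64a + 16b - 4c + d = -259
  -27a + 9b - 3c + d = -110
  d = 1
  27a + 9b + 3c + d = 112
Solving the system yields a = 4, b = 0, c = 1, d = 1.
So h(s) = 4s³ + s + 1.
Check: h(3) = 112. ✓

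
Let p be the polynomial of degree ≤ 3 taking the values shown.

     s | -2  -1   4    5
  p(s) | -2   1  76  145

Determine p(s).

Using the Lagrange interpolation formula with nodes -2, -1, 4, 5:
  L_0(s) = (s + 1)(s - 4)(s - 5) / -42
  L_1(s) = (s + 2)(s - 4)(s - 5) / 30
  L_2(s) = (s + 2)(s + 1)(s - 5) / -30
  L_3(s) = (s + 2)(s + 1)(s - 4) / 42
Then p(s) = -2·L_0(s) + 1·L_1(s) + 76·L_2(s) + 145·L_3(s).
Expanding and collecting terms gives p(s) = s^3 + s^2 - s.
Check: p(-1) = 1. ✓

p(s) = s^3 + s^2 - s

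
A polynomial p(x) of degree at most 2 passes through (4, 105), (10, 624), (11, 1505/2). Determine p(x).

p(x) = 6x^2 + (5/2)x - 1

Using the Lagrange interpolation formula with nodes 4, 10, 11:
  L_0(x) = (x - 10)(x - 11) / 42
  L_1(x) = (x - 4)(x - 11) / -6
  L_2(x) = (x - 4)(x - 10) / 7
Then p(x) = 105·L_0(x) + 624·L_1(x) + 1505/2·L_2(x).
Expanding and collecting terms gives p(x) = 6x^2 + (5/2)x - 1.
Check: p(4) = 105. ✓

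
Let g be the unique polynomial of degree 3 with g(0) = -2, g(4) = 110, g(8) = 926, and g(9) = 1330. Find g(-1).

Write g(n) = an^3 + bn^2 + cn + d. Substituting each data point gives a linear system:
  d = -2
  64a + 16b + 4c + d = 110
  512a + 64b + 8c + d = 926
  729a + 81b + 9c + d = 1330
Solving the system yields a = 2, b = -2, c = 4, d = -2.
So g(n) = 2n³ - 2n² + 4n - 2.
Then g(-1) = -10.

-10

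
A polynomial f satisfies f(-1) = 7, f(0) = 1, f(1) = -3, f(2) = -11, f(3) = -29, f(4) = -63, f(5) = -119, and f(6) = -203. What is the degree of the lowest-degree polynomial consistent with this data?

Forward differences of the values at u = -1, 0, 1, 2, 3, 4, 5, 6:
  f  : 7  1  -3  -11  -29  -63  -119  -203
  Δ  : -6  -4  -8  -18  -34  -56  -84
  Δ^2: 2  -4  -10  -16  -22  -28
  Δ^3: -6  -6  -6  -6  -6
  Δ^4: 0  0  0  0
  Δ^5: 0  0  0
  Δ^6: 0  0
  Δ^7: 0
The third differences are constant (-6) and nonzero, while all higher differences vanish, so the minimal degree is 3.

3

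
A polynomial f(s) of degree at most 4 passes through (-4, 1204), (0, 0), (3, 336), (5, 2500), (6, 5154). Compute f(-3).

420

Using the Lagrange interpolation formula with nodes -4, 0, 3, 5, 6:
  L_0(s) = s(s - 3)(s - 5)(s - 6) / 2520
  L_1(s) = (s + 4)(s - 3)(s - 5)(s - 6) / -360
  L_2(s) = (s + 4)s(s - 5)(s - 6) / 126
  L_3(s) = (s + 4)s(s - 3)(s - 6) / -90
  L_4(s) = (s + 4)s(s - 3)(s - 5) / 180
Then f(s) = 1204·L_0(s) + 0·L_1(s) + 336·L_2(s) + 2500·L_3(s) + 5154·L_4(s).
Expanding and collecting terms gives f(s) = 4s^4 - s^3 + 6s^2 - 5s.
Evaluating at s = -3: f(-3) = 420.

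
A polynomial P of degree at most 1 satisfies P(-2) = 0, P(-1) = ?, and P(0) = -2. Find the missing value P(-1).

-1

The 2 known points determine the degree-1 polynomial uniquely.
Write P(x) = ax + b. Substituting each data point gives a linear system:
  -2a + b = 0
  b = -2
Solving the system yields a = -1, b = -2.
So P(x) = -x - 2.
Then P(-1) = -1.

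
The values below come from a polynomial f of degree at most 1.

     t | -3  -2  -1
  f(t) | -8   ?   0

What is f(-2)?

-4

The 2 known points determine the degree-1 polynomial uniquely.
Write f(t) = at + b. Substituting each data point gives a linear system:
  -3a + b = -8
  -a + b = 0
Solving the system yields a = 4, b = 4.
So f(t) = 4t + 4.
Then f(-2) = -4.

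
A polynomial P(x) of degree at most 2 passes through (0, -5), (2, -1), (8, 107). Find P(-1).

Using the Lagrange interpolation formula with nodes 0, 2, 8:
  L_0(x) = (x - 2)(x - 8) / 16
  L_1(x) = x(x - 8) / -12
  L_2(x) = x(x - 2) / 48
Then P(x) = -5·L_0(x) - 1·L_1(x) + 107·L_2(x).
Expanding and collecting terms gives P(x) = 2x² - 2x - 5.
Evaluating at x = -1: P(-1) = -1.

-1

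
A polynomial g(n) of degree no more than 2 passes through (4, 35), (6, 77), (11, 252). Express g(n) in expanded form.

g(n) = 2n^2 + n - 1

Using the Lagrange interpolation formula with nodes 4, 6, 11:
  L_0(n) = (n - 6)(n - 11) / 14
  L_1(n) = (n - 4)(n - 11) / -10
  L_2(n) = (n - 4)(n - 6) / 35
Then g(n) = 35·L_0(n) + 77·L_1(n) + 252·L_2(n).
Expanding and collecting terms gives g(n) = 2n² + n - 1.
Check: g(11) = 252. ✓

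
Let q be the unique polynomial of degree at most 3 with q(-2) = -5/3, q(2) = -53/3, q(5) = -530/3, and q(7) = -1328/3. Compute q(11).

Write q(u) = au^3 + bu^2 + cu + d. Substituting each data point gives a linear system:
  -8a + 4b - 2c + d = -5/3
  8a + 4b + 2c + d = -53/3
  125a + 25b + 5c + d = -530/3
  343a + 49b + 7c + d = -1328/3
Solving the system yields a = -1, b = -2, c = 0, d = -5/3.
So q(u) = -u^3 - 2u^2 - 5/3.
Then q(11) = -4724/3.

-4724/3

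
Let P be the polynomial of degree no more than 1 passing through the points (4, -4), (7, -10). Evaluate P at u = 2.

Write P(u) = au + b. Substituting each data point gives a linear system:
  4a + b = -4
  7a + b = -10
Solving the system yields a = -2, b = 4.
So P(u) = -2u + 4.
Then P(2) = 0.

0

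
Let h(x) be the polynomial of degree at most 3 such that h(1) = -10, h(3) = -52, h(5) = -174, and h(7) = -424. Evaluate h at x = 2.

-24

Write h(x) = ax^3 + bx^2 + cx + d. Substituting each data point gives a linear system:
  a + b + c + d = -10
  27a + 9b + 3c + d = -52
  125a + 25b + 5c + d = -174
  343a + 49b + 7c + d = -424
Solving the system yields a = -1, b = -1, c = -4, d = -4.
So h(x) = -x³ - x² - 4x - 4.
Then h(2) = -24.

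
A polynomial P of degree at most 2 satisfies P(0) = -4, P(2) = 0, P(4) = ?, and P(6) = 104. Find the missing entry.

36

The 3 known points determine the degree-2 polynomial uniquely.
Write P(x) = ax^2 + bx + c. Substituting each data point gives a linear system:
  c = -4
  4a + 2b + c = 0
  36a + 6b + c = 104
Solving the system yields a = 4, b = -6, c = -4.
So P(x) = 4x^2 - 6x - 4.
Then P(4) = 36.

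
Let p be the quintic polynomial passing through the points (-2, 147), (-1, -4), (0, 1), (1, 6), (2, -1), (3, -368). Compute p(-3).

1234

Write p(u) = au^5 + bu^4 + cu^3 + du^2 + eu + k. Substituting each data point gives a linear system:
  -32a + 16b - 8c + 4d - 2e + k = 147
  -a + b - c + d - e + k = -4
  k = 1
  a + b + c + d + e + k = 6
  32a + 16b + 8c + 4d + 2e + k = -1
  243a + 81b + 27c + 9d + 3e + k = -368
Solving the system yields a = -4, b = 6, c = 6, d = -6, e = 3, k = 1.
So p(u) = -4u^5 + 6u^4 + 6u^3 - 6u^2 + 3u + 1.
Then p(-3) = 1234.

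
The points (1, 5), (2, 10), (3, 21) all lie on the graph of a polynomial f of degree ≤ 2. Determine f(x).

f(x) = 3x^2 - 4x + 6

Write f(x) = ax^2 + bx + c. Substituting each data point gives a linear system:
  a + b + c = 5
  4a + 2b + c = 10
  9a + 3b + c = 21
Solving the system yields a = 3, b = -4, c = 6.
So f(x) = 3x^2 - 4x + 6.
Check: f(3) = 21. ✓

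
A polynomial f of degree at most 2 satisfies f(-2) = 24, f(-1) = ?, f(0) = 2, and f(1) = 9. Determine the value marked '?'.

On equispaced nodes a degree-2 polynomial has vanishing third forward difference, so
  - f(-2) + 3·f(-1) - 3·f(0) + f(1) = 0.
Substituting the known values and solving for f(-1):
  3·f(-1) = 21
  f(-1) = 7.

7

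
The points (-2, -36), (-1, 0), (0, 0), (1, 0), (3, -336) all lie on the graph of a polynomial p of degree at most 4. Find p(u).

Write p(u) = au^4 + bu^3 + cu^2 + du + e. Substituting each data point gives a linear system:
  16a - 8b + 4c - 2d + e = -36
  a - b + c - d + e = 0
  e = 0
  a + b + c + d + e = 0
  81a + 27b + 9c + 3d + e = -336
Solving the system yields a = -4, b = -2, c = 4, d = 2, e = 0.
So p(u) = -4u^4 - 2u^3 + 4u^2 + 2u.
Check: p(3) = -336. ✓

p(u) = -4u^4 - 2u^3 + 4u^2 + 2u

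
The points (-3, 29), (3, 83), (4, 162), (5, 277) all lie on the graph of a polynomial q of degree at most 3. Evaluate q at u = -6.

Write q(u) = au^3 + bu^2 + cu + d. Substituting each data point gives a linear system:
  -27a + 9b - 3c + d = 29
  27a + 9b + 3c + d = 83
  64a + 16b + 4c + d = 162
  125a + 25b + 5c + d = 277
Solving the system yields a = 1, b = 6, c = 0, d = 2.
So q(u) = u^3 + 6u^2 + 2.
Then q(-6) = 2.

2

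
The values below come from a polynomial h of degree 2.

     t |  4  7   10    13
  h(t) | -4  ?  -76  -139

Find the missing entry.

-31

On equispaced nodes a degree-2 polynomial has vanishing third forward difference, so
  - h(4) + 3·h(7) - 3·h(10) + h(13) = 0.
Substituting the known values and solving for h(7):
  3·h(7) = -93
  h(7) = -31.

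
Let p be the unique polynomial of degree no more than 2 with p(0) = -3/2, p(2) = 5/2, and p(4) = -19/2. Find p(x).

Write p(x) = ax^2 + bx + c. Substituting each data point gives a linear system:
  c = -3/2
  4a + 2b + c = 5/2
  16a + 4b + c = -19/2
Solving the system yields a = -2, b = 6, c = -3/2.
So p(x) = -2x² + 6x - 3/2.
Check: p(2) = 5/2. ✓

p(x) = -2x^2 + 6x - 3/2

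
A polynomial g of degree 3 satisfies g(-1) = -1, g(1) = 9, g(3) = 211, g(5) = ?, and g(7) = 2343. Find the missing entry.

893

On equispaced nodes a degree-3 polynomial has vanishing fourth forward difference, so
  g(-1) - 4·g(1) + 6·g(3) - 4·g(5) + g(7) = 0.
Substituting the known values and solving for g(5):
  -4·g(5) = -3572
  g(5) = 893.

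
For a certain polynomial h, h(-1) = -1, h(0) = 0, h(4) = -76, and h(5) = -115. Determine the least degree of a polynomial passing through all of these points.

2

Divided differences on the nodes -1, 0, 4, 5:
  order 0: -1  0  -76  -115
  order 1: 1  -19  -39
  order 2: -4  -4
  order 3: 0
The order-2 divided differences are all -4 (nonzero) and every higher order vanishes, so the data lies on a polynomial of degree exactly 2.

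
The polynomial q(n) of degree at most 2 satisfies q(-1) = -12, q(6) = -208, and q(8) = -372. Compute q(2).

-24

Write q(n) = an^2 + bn + c. Substituting each data point gives a linear system:
  a - b + c = -12
  36a + 6b + c = -208
  64a + 8b + c = -372
Solving the system yields a = -6, b = 2, c = -4.
So q(n) = -6n^2 + 2n - 4.
Then q(2) = -24.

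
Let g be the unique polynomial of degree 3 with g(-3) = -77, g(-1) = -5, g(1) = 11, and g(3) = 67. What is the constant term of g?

Write g(s) = as^3 + bs^2 + cs + d. Substituting each data point gives a linear system:
  -27a + 9b - 3c + d = -77
  -a + b - c + d = -5
  a + b + c + d = 11
  27a + 9b + 3c + d = 67
Solving the system yields a = 2, b = -1, c = 6, d = 4.
So g(s) = 2s^3 - s^2 + 6s + 4.
The constant term is 4.

4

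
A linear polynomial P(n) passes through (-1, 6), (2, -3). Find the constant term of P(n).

3

Write P(n) = an + b. Substituting each data point gives a linear system:
  -a + b = 6
  2a + b = -3
Solving the system yields a = -3, b = 3.
So P(n) = -3n + 3.
The constant term is 3.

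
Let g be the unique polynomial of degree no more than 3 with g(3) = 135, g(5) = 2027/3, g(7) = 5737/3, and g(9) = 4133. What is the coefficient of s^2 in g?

-3

Write g(s) = as^3 + bs^2 + cs + d. Substituting each data point gives a linear system:
  27a + 9b + 3c + d = 135
  125a + 25b + 5c + d = 2027/3
  343a + 49b + 7c + d = 5737/3
  729a + 81b + 9c + d = 4133
Solving the system yields a = 6, b = -3, c = 1/3, d = -1.
So g(s) = 6s³ - 3s² + (1/3)s - 1.
The coefficient of s^2 is -3.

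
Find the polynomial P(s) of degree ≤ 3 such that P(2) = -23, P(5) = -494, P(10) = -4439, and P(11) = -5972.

Write P(s) = as^3 + bs^2 + cs + d. Substituting each data point gives a linear system:
  8a + 4b + 2c + d = -23
  125a + 25b + 5c + d = -494
  1000a + 100b + 10c + d = -4439
  1331a + 121b + 11c + d = -5972
Solving the system yields a = -5, b = 6, c = -4, d = 1.
So P(s) = -5s^3 + 6s^2 - 4s + 1.
Check: P(11) = -5972. ✓

P(s) = -5s^3 + 6s^2 - 4s + 1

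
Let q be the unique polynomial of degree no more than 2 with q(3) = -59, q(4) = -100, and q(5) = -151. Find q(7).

-283

Using the Lagrange interpolation formula with nodes 3, 4, 5:
  L_0(n) = (n - 4)(n - 5) / 2
  L_1(n) = (n - 3)(n - 5) / -1
  L_2(n) = (n - 3)(n - 4) / 2
Then q(n) = -59·L_0(n) - 100·L_1(n) - 151·L_2(n).
Expanding and collecting terms gives q(n) = -5n^2 - 6n + 4.
Evaluating at n = 7: q(7) = -283.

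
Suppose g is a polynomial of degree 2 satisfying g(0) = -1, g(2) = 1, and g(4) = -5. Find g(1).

Write g(n) = an^2 + bn + c. Substituting each data point gives a linear system:
  c = -1
  4a + 2b + c = 1
  16a + 4b + c = -5
Solving the system yields a = -1, b = 3, c = -1.
So g(n) = -n² + 3n - 1.
Then g(1) = 1.

1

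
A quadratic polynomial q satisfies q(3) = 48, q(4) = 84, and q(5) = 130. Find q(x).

Write q(x) = ax^2 + bx + c. Substituting each data point gives a linear system:
  9a + 3b + c = 48
  16a + 4b + c = 84
  25a + 5b + c = 130
Solving the system yields a = 5, b = 1, c = 0.
So q(x) = 5x^2 + x.
Check: q(3) = 48. ✓

q(x) = 5x^2 + x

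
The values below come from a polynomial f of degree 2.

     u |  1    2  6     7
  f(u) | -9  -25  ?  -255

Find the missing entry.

-189

The 3 known points determine the degree-2 polynomial uniquely.
Write f(u) = au^2 + bu + c. Substituting each data point gives a linear system:
  a + b + c = -9
  4a + 2b + c = -25
  49a + 7b + c = -255
Solving the system yields a = -5, b = -1, c = -3.
So f(u) = -5u^2 - u - 3.
Then f(6) = -189.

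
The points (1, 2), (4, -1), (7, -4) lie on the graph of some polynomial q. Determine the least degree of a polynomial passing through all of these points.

Forward differences of the values at t = 1, 4, 7:
  q  : 2  -1  -4
  Δ  : -3  -3
  Δ^2: 0
The first differences are constant (-3) and nonzero, while all higher differences vanish, so the minimal degree is 1.

1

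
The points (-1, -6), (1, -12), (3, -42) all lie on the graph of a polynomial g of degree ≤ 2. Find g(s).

g(s) = -3s^2 - 3s - 6

Using the Lagrange interpolation formula with nodes -1, 1, 3:
  L_0(s) = (s - 1)(s - 3) / 8
  L_1(s) = (s + 1)(s - 3) / -4
  L_2(s) = (s + 1)(s - 1) / 8
Then g(s) = -6·L_0(s) - 12·L_1(s) - 42·L_2(s).
Expanding and collecting terms gives g(s) = -3s² - 3s - 6.
Check: g(1) = -12. ✓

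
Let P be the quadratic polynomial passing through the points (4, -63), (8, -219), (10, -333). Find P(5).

-93

Write P(n) = an^2 + bn + c. Substituting each data point gives a linear system:
  16a + 4b + c = -63
  64a + 8b + c = -219
  100a + 10b + c = -333
Solving the system yields a = -3, b = -3, c = -3.
So P(n) = -3n² - 3n - 3.
Then P(5) = -93.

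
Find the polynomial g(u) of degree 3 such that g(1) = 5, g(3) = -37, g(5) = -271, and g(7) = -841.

g(u) = -3u^3 + 3u^2 + 6u - 1

Write g(u) = au^3 + bu^2 + cu + d. Substituting each data point gives a linear system:
  a + b + c + d = 5
  27a + 9b + 3c + d = -37
  125a + 25b + 5c + d = -271
  343a + 49b + 7c + d = -841
Solving the system yields a = -3, b = 3, c = 6, d = -1.
So g(u) = -3u^3 + 3u^2 + 6u - 1.
Check: g(1) = 5. ✓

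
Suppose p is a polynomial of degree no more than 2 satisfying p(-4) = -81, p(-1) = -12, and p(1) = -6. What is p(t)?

p(t) = -4t^2 + 3t - 5

Write p(t) = at^2 + bt + c. Substituting each data point gives a linear system:
  16a - 4b + c = -81
  a - b + c = -12
  a + b + c = -6
Solving the system yields a = -4, b = 3, c = -5.
So p(t) = -4t^2 + 3t - 5.
Check: p(-1) = -12. ✓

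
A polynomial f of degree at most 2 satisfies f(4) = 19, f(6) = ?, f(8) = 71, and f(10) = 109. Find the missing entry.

41

On equispaced nodes a degree-2 polynomial has vanishing third forward difference, so
  - f(4) + 3·f(6) - 3·f(8) + f(10) = 0.
Substituting the known values and solving for f(6):
  3·f(6) = 123
  f(6) = 41.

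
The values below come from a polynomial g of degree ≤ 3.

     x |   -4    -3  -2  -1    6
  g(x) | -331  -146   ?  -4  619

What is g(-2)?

-45

The 4 known points determine the degree-3 polynomial uniquely.
Write g(x) = ax^3 + bx^2 + cx + d. Substituting each data point gives a linear system:
  -64a + 16b - 4c + d = -331
  -27a + 9b - 3c + d = -146
  -a + b - c + d = -4
  216a + 36b + 6c + d = 619
Solving the system yields a = 4, b = -6, c = -5, d = 1.
So g(x) = 4x^3 - 6x^2 - 5x + 1.
Then g(-2) = -45.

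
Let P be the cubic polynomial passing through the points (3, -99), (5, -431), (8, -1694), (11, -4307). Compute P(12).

Using the Lagrange interpolation formula with nodes 3, 5, 8, 11:
  L_0(t) = (t - 5)(t - 8)(t - 11) / -80
  L_1(t) = (t - 3)(t - 8)(t - 11) / 36
  L_2(t) = (t - 3)(t - 5)(t - 11) / -45
  L_3(t) = (t - 3)(t - 5)(t - 8) / 144
Then P(t) = -99·L_0(t) - 431·L_1(t) - 1694·L_2(t) - 4307·L_3(t).
Expanding and collecting terms gives P(t) = -3t^3 - 3t^2 + 5t - 6.
Evaluating at t = 12: P(12) = -5562.

-5562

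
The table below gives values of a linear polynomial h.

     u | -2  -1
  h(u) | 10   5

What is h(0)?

Using the Lagrange interpolation formula with nodes -2, -1:
  L_0(u) = (u + 1) / -1
  L_1(u) = (u + 2) / 1
Then h(u) = 10·L_0(u) + 5·L_1(u).
Expanding and collecting terms gives h(u) = -5u.
Evaluating at u = 0: h(0) = 0.

0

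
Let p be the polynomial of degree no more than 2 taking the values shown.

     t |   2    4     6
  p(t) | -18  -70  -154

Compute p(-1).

Using the Lagrange interpolation formula with nodes 2, 4, 6:
  L_0(t) = (t - 4)(t - 6) / 8
  L_1(t) = (t - 2)(t - 6) / -4
  L_2(t) = (t - 2)(t - 4) / 8
Then p(t) = -18·L_0(t) - 70·L_1(t) - 154·L_2(t).
Expanding and collecting terms gives p(t) = -4t² - 2t + 2.
Evaluating at t = -1: p(-1) = 0.

0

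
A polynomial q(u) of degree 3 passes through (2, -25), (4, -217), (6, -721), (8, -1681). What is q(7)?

-1135

Write q(u) = au^3 + bu^2 + cu + d. Substituting each data point gives a linear system:
  8a + 4b + 2c + d = -25
  64a + 16b + 4c + d = -217
  216a + 36b + 6c + d = -721
  512a + 64b + 8c + d = -1681
Solving the system yields a = -3, b = -3, c = 6, d = -1.
So q(u) = -3u³ - 3u² + 6u - 1.
Then q(7) = -1135.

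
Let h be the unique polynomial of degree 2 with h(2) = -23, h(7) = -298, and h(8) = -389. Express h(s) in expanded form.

h(s) = -6s^2 - s + 3

Write h(s) = as^2 + bs + c. Substituting each data point gives a linear system:
  4a + 2b + c = -23
  49a + 7b + c = -298
  64a + 8b + c = -389
Solving the system yields a = -6, b = -1, c = 3.
So h(s) = -6s^2 - s + 3.
Check: h(2) = -23. ✓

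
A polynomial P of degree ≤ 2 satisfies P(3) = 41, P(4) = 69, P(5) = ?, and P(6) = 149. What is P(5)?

On equispaced nodes a degree-2 polynomial has vanishing third forward difference, so
  - P(3) + 3·P(4) - 3·P(5) + P(6) = 0.
Substituting the known values and solving for P(5):
  -3·P(5) = -315
  P(5) = 105.

105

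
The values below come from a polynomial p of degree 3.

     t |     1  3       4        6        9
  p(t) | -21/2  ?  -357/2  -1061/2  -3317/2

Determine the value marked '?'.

-173/2

The 4 known points determine the degree-3 polynomial uniquely.
Write p(t) = at^3 + bt^2 + ct + d. Substituting each data point gives a linear system:
  a + b + c + d = -21/2
  64a + 16b + 4c + d = -357/2
  216a + 36b + 6c + d = -1061/2
  729a + 81b + 9c + d = -3317/2
Solving the system yields a = -2, b = -2, c = -4, d = -5/2.
So p(t) = -2t³ - 2t² - 4t - 5/2.
Then p(3) = -173/2.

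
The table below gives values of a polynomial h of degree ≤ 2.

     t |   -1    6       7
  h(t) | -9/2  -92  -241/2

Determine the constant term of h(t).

Write h(t) = at^2 + bt + c. Substituting each data point gives a linear system:
  a - b + c = -9/2
  36a + 6b + c = -92
  49a + 7b + c = -241/2
Solving the system yields a = -2, b = -5/2, c = -5.
So h(t) = -2t² - (5/2)t - 5.
The constant term is -5.

-5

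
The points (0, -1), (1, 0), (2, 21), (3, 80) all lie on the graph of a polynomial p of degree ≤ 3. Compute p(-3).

Forward differences of the values at s = 0, 1, 2, 3:
  p  : -1  0  21  80
  Δ  : 1  21  59
  Δ^2: 20  38
  Δ^3: 18
The third differences are constant, confirming degree 3.
Interpolating (Newton forward form) and evaluating at s = -3 gives p(-3) = -64.

-64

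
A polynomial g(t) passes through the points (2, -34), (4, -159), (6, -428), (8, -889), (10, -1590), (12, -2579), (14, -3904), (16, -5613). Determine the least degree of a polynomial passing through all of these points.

3

Forward differences of the values at t = 2, 4, 6, 8, 10, 12, 14, 16:
  g  : -34  -159  -428  -889  -1590  -2579  -3904  -5613
  Δ  : -125  -269  -461  -701  -989  -1325  -1709
  Δ^2: -144  -192  -240  -288  -336  -384
  Δ^3: -48  -48  -48  -48  -48
  Δ^4: 0  0  0  0
  Δ^5: 0  0  0
  Δ^6: 0  0
  Δ^7: 0
The third differences are constant (-48) and nonzero, while all higher differences vanish, so the minimal degree is 3.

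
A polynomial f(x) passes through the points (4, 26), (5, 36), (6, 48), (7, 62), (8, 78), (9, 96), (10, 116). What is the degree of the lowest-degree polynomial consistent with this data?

Forward differences of the values at x = 4, 5, 6, 7, 8, 9, 10:
  f  : 26  36  48  62  78  96  116
  Δ  : 10  12  14  16  18  20
  Δ^2: 2  2  2  2  2
  Δ^3: 0  0  0  0
  Δ^4: 0  0  0
  Δ^5: 0  0
  Δ^6: 0
The second differences are constant (2) and nonzero, while all higher differences vanish, so the minimal degree is 2.

2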